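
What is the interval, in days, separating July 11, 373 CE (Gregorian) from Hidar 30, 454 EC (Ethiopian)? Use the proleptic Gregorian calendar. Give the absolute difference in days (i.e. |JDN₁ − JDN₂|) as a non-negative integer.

32281

First date → JDN 1857487; second date → JDN 1889768.
The interval is |1857487 − 1889768| = 32281 days.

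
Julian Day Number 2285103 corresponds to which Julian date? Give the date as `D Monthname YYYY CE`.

9 April 1544 CE

JDN 2285103 is 19 April 1544 in the proleptic Gregorian calendar.
In the Julian calendar that day is 9 April 1544 CE.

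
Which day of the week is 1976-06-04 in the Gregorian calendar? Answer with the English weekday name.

Friday

2442934 ≡ 4 (mod 7); counting from Monday = 0 gives Friday.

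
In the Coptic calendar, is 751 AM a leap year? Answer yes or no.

751 mod 4 = 3; in the Coptic calendar a year is leap when year mod 4 = 3, so it is a leap year.

yes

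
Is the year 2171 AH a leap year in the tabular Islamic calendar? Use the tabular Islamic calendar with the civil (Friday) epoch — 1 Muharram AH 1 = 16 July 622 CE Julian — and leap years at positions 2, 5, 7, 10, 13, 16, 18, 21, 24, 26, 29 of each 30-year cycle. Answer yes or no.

Year 2171 AH is year 11 of its 30-year cycle; leap positions are 2, 5, 7, 10, 13, 16, 18, 21, 24, 26, 29, so it is a common year (354 days).

no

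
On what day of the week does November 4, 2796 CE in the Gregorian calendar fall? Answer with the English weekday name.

Monday

JDN 2742586 mod 7 = 0, and JDN 0 was a Monday, so this is a Monday.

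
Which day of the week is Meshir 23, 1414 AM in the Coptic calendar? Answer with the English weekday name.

This is JDN 2341300 (27 February 1698 Gregorian).
Since JDN mod 7 = 3 (0 = Monday), the day is Thursday.

Thursday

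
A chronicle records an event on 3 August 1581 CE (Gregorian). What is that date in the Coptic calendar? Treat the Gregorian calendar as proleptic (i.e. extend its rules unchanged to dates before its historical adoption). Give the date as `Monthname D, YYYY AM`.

Epip 30, 1297 AM

Julian Day Number of the source date = 2298723.
Converting JDN 2298723 to the Coptic calendar gives 30 Epip 1297 AM.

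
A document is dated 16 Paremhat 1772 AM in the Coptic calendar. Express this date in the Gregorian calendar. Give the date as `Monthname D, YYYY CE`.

March 25, 2056 CE

Julian Day Number of the source date = 2472083.
Converting JDN 2472083 to the Gregorian calendar gives 25 March 2056 CE.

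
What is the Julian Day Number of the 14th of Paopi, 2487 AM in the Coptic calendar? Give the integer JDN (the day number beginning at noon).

Equivalently 30 October 2770 (Gregorian).
JDN 2400001 is 17 November 1858 CE (Gregorian), MJD 0; the target day is +333083 days from there, so JDN = 2733084.

2733084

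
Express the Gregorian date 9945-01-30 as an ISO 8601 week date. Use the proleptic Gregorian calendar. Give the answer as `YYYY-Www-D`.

9945-W05-2

The weekday is Tuesday (ISO weekday 2).
That Tuesday belongs to ISO week 5 of ISO year 9945.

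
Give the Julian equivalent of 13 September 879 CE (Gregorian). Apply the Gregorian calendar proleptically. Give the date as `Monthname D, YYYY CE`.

At this point the Julian calendar is 4 days behind the Gregorian.
13 September 879 Gregorian − 4 days → 9 September 879 Julian.

September 9, 879 CE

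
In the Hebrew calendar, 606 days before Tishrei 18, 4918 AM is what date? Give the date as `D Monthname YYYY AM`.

Counting 606 days back from JDN 2143919 reaches JDN 2143313, which is 3 Adar I 4916 AM.

3 Adar I 4916 AM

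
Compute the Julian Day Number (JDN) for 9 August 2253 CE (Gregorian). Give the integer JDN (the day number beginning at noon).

2544172

JDN 2299161 is 15 October 1582 CE (Gregorian); the target day is +245011 days from there, so JDN = 2544172.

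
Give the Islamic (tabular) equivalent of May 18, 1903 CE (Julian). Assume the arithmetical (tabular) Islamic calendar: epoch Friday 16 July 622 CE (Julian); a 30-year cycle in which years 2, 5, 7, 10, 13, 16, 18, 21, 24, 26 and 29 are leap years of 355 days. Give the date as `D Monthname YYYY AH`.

Julian Day Number of the source date = 2416266.
Converting JDN 2416266 to the tabular Islamic calendar gives 4 Rabi' al-Awwal 1321 AH.

4 Rabi' al-Awwal 1321 AH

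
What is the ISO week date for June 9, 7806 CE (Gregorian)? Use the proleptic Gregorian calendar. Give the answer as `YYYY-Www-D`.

The weekday is Monday (ISO weekday 1).
That Monday belongs to ISO week 24 of ISO year 7806.

7806-W24-1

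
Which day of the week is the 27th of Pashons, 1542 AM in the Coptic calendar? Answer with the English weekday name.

Saturday

In the Gregorian calendar this is 3 June 1826 (JDN 2388146).
Since JDN mod 7 = 5 (0 = Monday), the day is Saturday.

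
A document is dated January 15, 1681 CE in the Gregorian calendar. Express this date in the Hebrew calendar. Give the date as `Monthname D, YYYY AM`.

Tevet 25, 5441 AM

Both dates share Julian Day Number 2335048; in the Hebrew calendar that is 25 Tevet 5441 AM.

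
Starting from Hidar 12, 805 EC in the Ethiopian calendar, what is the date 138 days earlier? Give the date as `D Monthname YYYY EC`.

29 Sene 804 EC

The starting date is JDN 2017953; 2017953 − 138 = 2017815.
JDN 2017815 corresponds to 29 Sene 804 EC.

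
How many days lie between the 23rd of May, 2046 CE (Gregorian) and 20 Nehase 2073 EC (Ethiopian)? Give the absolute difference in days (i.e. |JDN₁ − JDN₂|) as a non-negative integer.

First date → JDN 2468489; second date → JDN 2481368.
The interval is |2468489 − 2481368| = 12879 days.

12879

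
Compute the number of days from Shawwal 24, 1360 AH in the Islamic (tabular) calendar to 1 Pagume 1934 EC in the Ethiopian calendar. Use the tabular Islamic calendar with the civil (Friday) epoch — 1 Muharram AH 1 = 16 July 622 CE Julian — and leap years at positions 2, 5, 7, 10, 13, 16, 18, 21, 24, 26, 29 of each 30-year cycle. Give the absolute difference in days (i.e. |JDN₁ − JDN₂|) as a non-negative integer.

296

First date → JDN 2430313; second date → JDN 2430609.
The interval is |2430313 − 2430609| = 296 days.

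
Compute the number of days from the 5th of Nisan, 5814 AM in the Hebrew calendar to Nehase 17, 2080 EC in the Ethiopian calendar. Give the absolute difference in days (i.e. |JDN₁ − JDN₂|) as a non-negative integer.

JDN of the first date = 2471371.
JDN of the second date = 2483922.
|2483922 − 2471371| = 12551.

12551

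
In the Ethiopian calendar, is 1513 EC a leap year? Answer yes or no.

1513 mod 4 = 1; in the Ethiopian calendar a year is leap when year mod 4 = 3, so it is a common year.

no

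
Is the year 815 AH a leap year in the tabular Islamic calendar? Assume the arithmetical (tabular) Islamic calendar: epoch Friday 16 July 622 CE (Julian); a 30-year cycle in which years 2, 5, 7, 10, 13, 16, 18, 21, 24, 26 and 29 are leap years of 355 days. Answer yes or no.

yes

Year 815 AH is year 5 of its 30-year cycle; leap positions are 2, 5, 7, 10, 13, 16, 18, 21, 24, 26, 29, so it is a leap year (355 days).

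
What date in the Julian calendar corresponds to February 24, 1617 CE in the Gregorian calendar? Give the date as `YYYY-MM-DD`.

1617-02-14

The Julian–Gregorian offset here is 10 days (Julian trailing).
24 February 1617 Gregorian − 10 days → 14 February 1617 Julian.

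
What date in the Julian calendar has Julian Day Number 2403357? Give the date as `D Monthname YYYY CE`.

JDN 2403357 is 25 January 1868 in the Gregorian calendar.
In the Julian calendar that day is 13 January 1868 CE.

13 January 1868 CE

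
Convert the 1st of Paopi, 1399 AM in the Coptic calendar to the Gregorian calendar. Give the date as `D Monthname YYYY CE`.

Both dates share Julian Day Number 2335679; in the Gregorian calendar that is 8 October 1682 CE.

8 October 1682 CE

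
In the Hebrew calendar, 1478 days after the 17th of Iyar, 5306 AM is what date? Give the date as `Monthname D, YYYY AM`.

Iyar 20, 5310 AM

The starting date is JDN 2285843; 2285843 + 1478 = 2287321.
JDN 2287321 corresponds to Iyar 20, 5310 AM.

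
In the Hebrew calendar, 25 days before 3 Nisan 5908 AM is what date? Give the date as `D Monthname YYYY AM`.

7 Adar 5908 AM

JDN of 3 Nisan 5908 AM = 2505683.
2505683 − 25 = 2505658.
JDN 2505658 in the Hebrew calendar is 7 Adar 5908 AM.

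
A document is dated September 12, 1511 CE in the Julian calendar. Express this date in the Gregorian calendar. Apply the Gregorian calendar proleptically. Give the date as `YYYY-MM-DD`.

For dates in this range the Gregorian date is 10 days ahead of the Julian.
12 September 1511 Julian + 10 days → 22 September 1511 Gregorian.

1511-09-22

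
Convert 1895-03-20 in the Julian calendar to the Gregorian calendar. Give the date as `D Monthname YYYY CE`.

1 April 1895 CE

For dates in this range the Gregorian date is 12 days ahead of the Julian.
20 March 1895 Julian + 12 days → 1 April 1895 Gregorian.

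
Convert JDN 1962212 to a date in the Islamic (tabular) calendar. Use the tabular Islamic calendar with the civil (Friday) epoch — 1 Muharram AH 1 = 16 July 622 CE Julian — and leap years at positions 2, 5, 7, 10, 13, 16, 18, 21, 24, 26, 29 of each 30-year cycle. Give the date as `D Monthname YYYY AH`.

12 Dhu al-Qa'dah 39 AH

The proleptic Gregorian equivalent of JDN 1962212 is 2 April 660.
In the tabular Islamic calendar that day is 12 Dhu al-Qa'dah 39 AH.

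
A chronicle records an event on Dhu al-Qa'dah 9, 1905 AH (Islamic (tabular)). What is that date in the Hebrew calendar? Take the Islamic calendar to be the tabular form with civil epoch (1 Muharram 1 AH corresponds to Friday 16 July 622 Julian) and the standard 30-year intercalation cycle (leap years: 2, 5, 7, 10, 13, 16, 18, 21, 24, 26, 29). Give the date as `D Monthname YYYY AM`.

The source date corresponds to 5 September 2470 in the Gregorian calendar (JDN 2623457).
That day falls on 8 Elul 6230 AM in the Hebrew calendar.

8 Elul 6230 AM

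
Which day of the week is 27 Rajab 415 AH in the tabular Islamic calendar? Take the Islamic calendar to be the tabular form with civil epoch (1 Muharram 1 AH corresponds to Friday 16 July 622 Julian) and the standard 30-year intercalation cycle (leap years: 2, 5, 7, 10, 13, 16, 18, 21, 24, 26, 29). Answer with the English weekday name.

This is JDN 2095351 (10 October 1024 Gregorian).
JDN 2095351 mod 7 = 6, and JDN 0 was a Monday, so this is a Sunday.

Sunday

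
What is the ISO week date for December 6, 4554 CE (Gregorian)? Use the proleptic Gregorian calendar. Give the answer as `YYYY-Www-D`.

4554-W49-5

The weekday is Friday (ISO weekday 5).
That Friday belongs to ISO week 49 of ISO year 4554.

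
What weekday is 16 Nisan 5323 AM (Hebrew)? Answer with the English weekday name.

Friday

This is JDN 2292042 (19 April 1563 Gregorian).
2292042 ≡ 4 (mod 7); counting from Monday = 0 gives Friday.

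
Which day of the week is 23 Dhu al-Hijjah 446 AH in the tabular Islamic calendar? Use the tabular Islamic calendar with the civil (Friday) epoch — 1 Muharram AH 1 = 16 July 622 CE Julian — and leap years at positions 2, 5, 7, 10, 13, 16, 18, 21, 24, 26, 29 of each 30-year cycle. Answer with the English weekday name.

Saturday

Equivalently 31 March 1055 Gregorian, JDN 2106480.
Since JDN mod 7 = 5 (0 = Monday), the day is Saturday.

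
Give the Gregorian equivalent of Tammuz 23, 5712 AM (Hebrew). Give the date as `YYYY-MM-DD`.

1952-07-16

Julian Day Number of the source date = 2434210.
Converting JDN 2434210 to the Gregorian calendar gives 16 July 1952 CE.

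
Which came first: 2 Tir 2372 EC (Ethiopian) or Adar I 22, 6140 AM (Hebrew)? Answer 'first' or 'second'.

Converting both to JDN: 2590350 vs 2590397; the smaller is the first.

first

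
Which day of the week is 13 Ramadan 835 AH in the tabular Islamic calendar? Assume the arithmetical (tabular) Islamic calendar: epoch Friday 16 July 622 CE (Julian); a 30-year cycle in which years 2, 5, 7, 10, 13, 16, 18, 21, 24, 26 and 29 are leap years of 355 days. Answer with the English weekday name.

Wednesday

In the proleptic Gregorian calendar this is 23 May 1432 (JDN 2244230).
JDN 2244230 mod 7 = 2, and JDN 0 was a Monday, so this is a Wednesday.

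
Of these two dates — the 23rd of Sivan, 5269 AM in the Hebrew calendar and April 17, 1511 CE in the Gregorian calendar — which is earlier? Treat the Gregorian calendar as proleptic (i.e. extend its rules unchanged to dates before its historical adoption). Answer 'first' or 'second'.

First date → JDN 2272382; second date → JDN 2273047.
JDN 2272382 < JDN 2273047, so the first date is earlier.

first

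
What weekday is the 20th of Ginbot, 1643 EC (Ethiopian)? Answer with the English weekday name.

Thursday

Equivalently 25 May 1651 Gregorian, JDN 2324220.
Since JDN mod 7 = 3 (0 = Monday), the day is Thursday.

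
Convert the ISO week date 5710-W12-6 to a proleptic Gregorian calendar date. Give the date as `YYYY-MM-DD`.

5710-03-22

ISO week 1 of 5710 is the week containing the first Thursday of 5710.
Week 12, day 6 (Saturday) lands on 5710-03-22.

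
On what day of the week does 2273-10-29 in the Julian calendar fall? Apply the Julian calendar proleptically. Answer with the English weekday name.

Thursday

This is JDN 2551573 (13 November 2273 Gregorian).
JDN 2551573 mod 7 = 3, and JDN 0 was a Monday, so this is a Thursday.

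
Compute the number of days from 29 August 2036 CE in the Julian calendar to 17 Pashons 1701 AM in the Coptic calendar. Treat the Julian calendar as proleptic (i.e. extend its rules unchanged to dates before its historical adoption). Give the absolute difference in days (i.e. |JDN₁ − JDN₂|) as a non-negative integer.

18737

First date → JDN 2464948; second date → JDN 2446211.
The interval is |2464948 − 2446211| = 18737 days.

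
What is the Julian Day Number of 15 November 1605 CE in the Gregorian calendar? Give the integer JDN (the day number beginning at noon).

JDN 2451545 is 1 January 2000 CE (Gregorian); the target day is −143952 days from there, so JDN = 2307593.

2307593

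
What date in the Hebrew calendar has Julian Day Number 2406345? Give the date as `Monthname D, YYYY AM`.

The Gregorian equivalent of JDN 2406345 is 31 March 1876.
In the Hebrew calendar that day is Nisan 6, 5636 AM.

Nisan 6, 5636 AM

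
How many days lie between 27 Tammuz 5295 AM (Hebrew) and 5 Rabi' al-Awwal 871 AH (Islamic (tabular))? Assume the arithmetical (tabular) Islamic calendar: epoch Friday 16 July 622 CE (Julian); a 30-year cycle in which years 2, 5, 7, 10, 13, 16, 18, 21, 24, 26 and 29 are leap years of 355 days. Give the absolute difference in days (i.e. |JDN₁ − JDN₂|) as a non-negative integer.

25094

First date → JDN 2281896; second date → JDN 2256802.
The interval is |2281896 − 2256802| = 25094 days.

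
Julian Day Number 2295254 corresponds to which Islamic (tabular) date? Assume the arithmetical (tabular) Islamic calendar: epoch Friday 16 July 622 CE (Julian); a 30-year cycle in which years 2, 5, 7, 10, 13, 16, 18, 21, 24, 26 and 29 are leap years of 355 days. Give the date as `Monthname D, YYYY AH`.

The proleptic Gregorian equivalent of JDN 2295254 is 3 February 1572.
In the tabular Islamic calendar that day is Ramadan 8, 979 AH.

Ramadan 8, 979 AH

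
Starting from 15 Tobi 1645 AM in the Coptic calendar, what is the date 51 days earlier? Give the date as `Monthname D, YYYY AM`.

Hathor 24, 1645 AM

The starting date is JDN 2425635; 2425635 − 51 = 2425584.
JDN 2425584 corresponds to Hathor 24, 1645 AM.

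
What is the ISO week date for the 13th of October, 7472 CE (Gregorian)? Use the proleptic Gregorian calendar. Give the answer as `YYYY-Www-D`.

7472-W41-7

The weekday is Sunday (ISO weekday 7).
That Sunday belongs to ISO week 41 of ISO year 7472.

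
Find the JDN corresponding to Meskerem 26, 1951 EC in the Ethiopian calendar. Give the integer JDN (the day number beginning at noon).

2436483

Equivalently 6 October 1958 (Gregorian).
JDN 2299161 is 15 October 1582 CE (Gregorian); the target day is +137322 days from there, so JDN = 2436483.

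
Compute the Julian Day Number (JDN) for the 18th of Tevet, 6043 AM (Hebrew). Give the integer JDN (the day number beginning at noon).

2554927

Equivalently 19 January 2283 (Gregorian).
JDN 2299161 is 15 October 1582 CE (Gregorian); the target day is +255766 days from there, so JDN = 2554927.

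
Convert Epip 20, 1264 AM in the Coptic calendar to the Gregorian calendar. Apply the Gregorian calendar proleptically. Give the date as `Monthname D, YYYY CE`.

July 24, 1548 CE

Both dates share Julian Day Number 2286660; in the Gregorian calendar that is 24 July 1548 CE.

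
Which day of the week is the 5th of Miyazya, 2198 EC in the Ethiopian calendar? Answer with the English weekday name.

Tuesday

This is JDN 2526889 (15 April 2206 Gregorian).
2526889 ≡ 1 (mod 7); counting from Monday = 0 gives Tuesday.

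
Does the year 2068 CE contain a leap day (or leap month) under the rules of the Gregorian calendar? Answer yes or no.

yes

2068 is divisible by 4 and not by 100, so it is a leap year.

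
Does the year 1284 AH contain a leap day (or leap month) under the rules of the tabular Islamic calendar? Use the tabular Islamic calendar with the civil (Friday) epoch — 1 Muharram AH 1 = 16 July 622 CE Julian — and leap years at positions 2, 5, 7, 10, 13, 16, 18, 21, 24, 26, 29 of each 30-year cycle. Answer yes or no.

yes

Year 1284 AH is year 24 of its 30-year cycle; leap positions are 2, 5, 7, 10, 13, 16, 18, 21, 24, 26, 29, so it is a leap year (355 days).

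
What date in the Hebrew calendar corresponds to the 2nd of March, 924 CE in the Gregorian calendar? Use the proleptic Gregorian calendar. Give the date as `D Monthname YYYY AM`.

Both dates share Julian Day Number 2058605; in the Hebrew calendar that is 18 Adar 4684 AM.

18 Adar 4684 AM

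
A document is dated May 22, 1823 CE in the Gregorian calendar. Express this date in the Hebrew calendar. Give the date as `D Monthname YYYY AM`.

Both dates share Julian Day Number 2387038; in the Hebrew calendar that is 12 Sivan 5583 AM.

12 Sivan 5583 AM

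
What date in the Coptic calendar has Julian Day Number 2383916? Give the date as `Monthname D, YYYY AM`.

The Gregorian equivalent of JDN 2383916 is 3 November 1814.
In the Coptic calendar that day is Paopi 25, 1531 AM.

Paopi 25, 1531 AM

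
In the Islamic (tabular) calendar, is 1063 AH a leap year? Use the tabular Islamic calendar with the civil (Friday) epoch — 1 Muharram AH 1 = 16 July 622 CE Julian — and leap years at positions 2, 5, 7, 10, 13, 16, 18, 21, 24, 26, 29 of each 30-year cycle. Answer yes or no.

Year 1063 AH is year 13 of its 30-year cycle; leap positions are 2, 5, 7, 10, 13, 16, 18, 21, 24, 26, 29, so it is a leap year (355 days).

yes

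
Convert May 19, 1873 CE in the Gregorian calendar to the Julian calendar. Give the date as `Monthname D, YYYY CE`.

May 7, 1873 CE

The Julian–Gregorian offset here is 12 days (Julian trailing).
19 May 1873 Gregorian − 12 days → 7 May 1873 Julian.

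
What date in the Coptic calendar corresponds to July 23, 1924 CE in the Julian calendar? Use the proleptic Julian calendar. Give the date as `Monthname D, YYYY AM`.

Epip 29, 1640 AM

The source date corresponds to 5 August 1924 in the Gregorian calendar (JDN 2424003).
That day falls on 29 Epip 1640 AM in the Coptic calendar.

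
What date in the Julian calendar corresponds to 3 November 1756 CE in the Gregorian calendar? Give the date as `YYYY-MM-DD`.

The Julian–Gregorian offset here is 11 days (Julian trailing).
3 November 1756 Gregorian − 11 days → 23 October 1756 Julian.

1756-10-23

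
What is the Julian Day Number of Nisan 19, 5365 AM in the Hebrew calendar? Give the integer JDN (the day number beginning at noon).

In the Gregorian calendar the same day is 7 April 1605.
JDN 2451545 is 1 January 2000 CE (Gregorian); the target day is −144174 days from there, so JDN = 2307371.

2307371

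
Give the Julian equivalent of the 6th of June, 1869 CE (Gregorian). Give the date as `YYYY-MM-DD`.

For dates in this range the Gregorian date is 12 days ahead of the Julian.
6 June 1869 Gregorian − 12 days → 25 May 1869 Julian.

1869-05-25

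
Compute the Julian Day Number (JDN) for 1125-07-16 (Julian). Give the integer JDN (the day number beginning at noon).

Equivalently 23 July 1125 (proleptic Gregorian).
JDN 2400001 is 17 November 1858 CE (Gregorian), MJD 0; the target day is −267840 days from there, so JDN = 2132161.

2132161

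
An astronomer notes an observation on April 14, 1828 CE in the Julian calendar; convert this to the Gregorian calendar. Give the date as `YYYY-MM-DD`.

For dates in this range the Gregorian date is 12 days ahead of the Julian.
14 April 1828 Julian + 12 days → 26 April 1828 Gregorian.

1828-04-26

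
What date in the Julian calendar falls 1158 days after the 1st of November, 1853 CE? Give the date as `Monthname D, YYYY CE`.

January 2, 1857 CE

The starting date is JDN 2398171; 2398171 + 1158 = 2399329.
JDN 2399329 corresponds to January 2, 1857 CE.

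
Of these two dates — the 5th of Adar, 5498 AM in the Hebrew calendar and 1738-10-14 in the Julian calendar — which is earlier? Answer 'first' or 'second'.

first

First date → JDN 2355907; second date → JDN 2356149.
JDN 2355907 < JDN 2356149, so the first date is earlier.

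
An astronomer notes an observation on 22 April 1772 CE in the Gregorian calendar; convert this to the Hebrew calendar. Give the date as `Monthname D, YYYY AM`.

Nisan 19, 5532 AM

Both dates share Julian Day Number 2368382; in the Hebrew calendar that is 19 Nisan 5532 AM.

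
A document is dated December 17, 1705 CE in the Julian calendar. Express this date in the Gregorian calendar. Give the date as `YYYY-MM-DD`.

1705-12-28

The Julian–Gregorian offset here is 11 days (Julian trailing).
17 December 1705 Julian + 11 days → 28 December 1705 Gregorian.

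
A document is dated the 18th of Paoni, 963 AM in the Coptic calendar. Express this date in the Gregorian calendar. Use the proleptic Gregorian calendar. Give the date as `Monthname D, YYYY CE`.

June 19, 1247 CE

Julian Day Number of the source date = 2176687.
Converting JDN 2176687 to the Gregorian calendar gives 19 June 1247 CE.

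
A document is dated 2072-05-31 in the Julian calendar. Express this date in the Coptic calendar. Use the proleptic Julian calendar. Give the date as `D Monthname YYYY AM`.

6 Paoni 1788 AM

Julian Day Number of the source date = 2478007.
Converting JDN 2478007 to the Coptic calendar gives 6 Paoni 1788 AM.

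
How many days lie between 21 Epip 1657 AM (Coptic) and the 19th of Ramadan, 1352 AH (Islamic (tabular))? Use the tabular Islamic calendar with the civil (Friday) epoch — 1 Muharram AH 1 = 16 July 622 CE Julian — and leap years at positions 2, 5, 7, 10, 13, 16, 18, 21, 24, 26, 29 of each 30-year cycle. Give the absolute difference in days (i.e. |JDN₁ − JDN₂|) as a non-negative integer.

2761

First date → JDN 2430204; second date → JDN 2427443.
The interval is |2430204 − 2427443| = 2761 days.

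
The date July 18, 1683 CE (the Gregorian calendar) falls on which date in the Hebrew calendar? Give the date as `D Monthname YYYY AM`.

24 Tammuz 5443 AM

Julian Day Number of the source date = 2335962.
Converting JDN 2335962 to the Hebrew calendar gives 24 Tammuz 5443 AM.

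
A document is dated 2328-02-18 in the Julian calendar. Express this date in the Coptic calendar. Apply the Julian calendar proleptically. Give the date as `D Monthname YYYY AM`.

23 Meshir 2044 AM

The source date corresponds to 5 March 2328 in the Gregorian calendar (JDN 2571408).
That day falls on 23 Meshir 2044 AM in the Coptic calendar.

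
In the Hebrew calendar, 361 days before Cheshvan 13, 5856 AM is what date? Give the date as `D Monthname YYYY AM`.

6 Kislev 5855 AM

Counting 361 days back from JDN 2486557 reaches JDN 2486196, which is 6 Kislev 5855 AM.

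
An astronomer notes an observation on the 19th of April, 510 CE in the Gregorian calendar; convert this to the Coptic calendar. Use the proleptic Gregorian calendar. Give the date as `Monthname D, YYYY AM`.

Parmouti 22, 226 AM

Both dates share Julian Day Number 1907442; in the Coptic calendar that is 22 Parmouti 226 AM.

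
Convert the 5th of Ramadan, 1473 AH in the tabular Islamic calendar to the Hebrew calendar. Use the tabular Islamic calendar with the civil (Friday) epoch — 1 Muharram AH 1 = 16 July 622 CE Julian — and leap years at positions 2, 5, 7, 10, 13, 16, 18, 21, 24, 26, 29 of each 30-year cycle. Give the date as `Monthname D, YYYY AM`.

Sivan 5, 5811 AM

Both dates share Julian Day Number 2470308; in the Hebrew calendar that is 5 Sivan 5811 AM.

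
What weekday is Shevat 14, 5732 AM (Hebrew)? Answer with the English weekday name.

In the Gregorian calendar this is 30 January 1972 (JDN 2441347).
Since JDN mod 7 = 6 (0 = Monday), the day is Sunday.

Sunday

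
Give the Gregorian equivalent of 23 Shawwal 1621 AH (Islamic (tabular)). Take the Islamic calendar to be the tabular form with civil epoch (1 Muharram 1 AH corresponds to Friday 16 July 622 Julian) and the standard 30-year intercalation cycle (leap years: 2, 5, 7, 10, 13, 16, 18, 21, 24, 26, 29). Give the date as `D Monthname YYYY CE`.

4 February 2195 CE

Both dates share Julian Day Number 2522802; in the Gregorian calendar that is 4 February 2195 CE.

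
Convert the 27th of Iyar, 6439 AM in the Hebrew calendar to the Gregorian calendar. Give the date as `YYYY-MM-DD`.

Julian Day Number of the source date = 2699693.
Converting JDN 2699693 to the Gregorian calendar gives 29 May 2679 CE.

2679-05-29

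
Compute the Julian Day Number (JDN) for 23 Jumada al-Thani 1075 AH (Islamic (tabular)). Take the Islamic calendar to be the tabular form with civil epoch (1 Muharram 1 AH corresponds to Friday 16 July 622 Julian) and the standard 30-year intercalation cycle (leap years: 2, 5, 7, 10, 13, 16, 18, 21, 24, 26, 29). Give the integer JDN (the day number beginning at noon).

Equivalently 11 January 1665 (Gregorian).
JDN 2400001 is 17 November 1858 CE (Gregorian), MJD 0; the target day is −70801 days from there, so JDN = 2329200.

2329200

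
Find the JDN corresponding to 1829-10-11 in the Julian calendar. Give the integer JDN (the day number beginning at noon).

2389384

In the Gregorian calendar the same day is 23 October 1829.
JDN 2400001 is 17 November 1858 CE (Gregorian), MJD 0; the target day is −10617 days from there, so JDN = 2389384.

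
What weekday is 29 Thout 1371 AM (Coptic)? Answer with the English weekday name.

Tuesday

This is JDN 2325450 (6 October 1654 Gregorian).
2325450 ≡ 1 (mod 7); counting from Monday = 0 gives Tuesday.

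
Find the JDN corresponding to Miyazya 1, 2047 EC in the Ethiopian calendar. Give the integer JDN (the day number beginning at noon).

2471732

In the Gregorian calendar the same day is 9 April 2055.
JDN 2400001 is 17 November 1858 CE (Gregorian), MJD 0; the target day is +71731 days from there, so JDN = 2471732.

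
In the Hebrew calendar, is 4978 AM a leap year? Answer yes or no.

yes

Hebrew year 4978 is year 19 of its 19-year Metonic cycle; leap years are at positions 3, 6, 8, 11, 14, 17, 19, so it is a leap year (13 months).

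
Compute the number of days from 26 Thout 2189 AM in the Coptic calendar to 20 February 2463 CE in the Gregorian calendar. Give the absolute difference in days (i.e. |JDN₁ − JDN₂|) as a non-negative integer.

First date → JDN 2624222; second date → JDN 2620703.
The interval is |2624222 − 2620703| = 3519 days.

3519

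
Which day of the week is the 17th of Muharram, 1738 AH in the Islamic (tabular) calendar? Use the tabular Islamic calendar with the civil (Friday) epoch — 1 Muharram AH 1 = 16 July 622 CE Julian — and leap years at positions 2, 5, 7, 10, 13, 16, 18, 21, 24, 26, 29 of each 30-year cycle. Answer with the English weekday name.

Equivalently 14 November 2307 Gregorian, JDN 2563991.
JDN 2563991 mod 7 = 3, and JDN 0 was a Monday, so this is a Thursday.

Thursday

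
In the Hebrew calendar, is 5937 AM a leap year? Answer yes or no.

Hebrew year 5937 is year 9 of its 19-year Metonic cycle; leap years are at positions 3, 6, 8, 11, 14, 17, 19, so it is a common year (12 months).

no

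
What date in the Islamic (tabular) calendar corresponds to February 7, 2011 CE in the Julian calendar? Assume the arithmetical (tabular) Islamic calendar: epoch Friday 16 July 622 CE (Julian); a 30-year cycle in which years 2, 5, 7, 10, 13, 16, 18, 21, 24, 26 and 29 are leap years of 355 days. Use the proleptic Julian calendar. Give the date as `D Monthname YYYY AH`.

The source date corresponds to 20 February 2011 in the Gregorian calendar (JDN 2455613).
That day falls on 16 Rabi' al-Awwal 1432 AH in the tabular Islamic calendar.

16 Rabi' al-Awwal 1432 AH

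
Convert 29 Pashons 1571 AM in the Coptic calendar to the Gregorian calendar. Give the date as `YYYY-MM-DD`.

Julian Day Number of the source date = 2398740.
Converting JDN 2398740 to the Gregorian calendar gives 5 June 1855 CE.

1855-06-05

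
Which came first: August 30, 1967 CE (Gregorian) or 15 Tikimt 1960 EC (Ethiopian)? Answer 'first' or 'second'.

First date → JDN 2439733; second date → JDN 2439790.
JDN 2439733 < JDN 2439790, so the first date is earlier.

first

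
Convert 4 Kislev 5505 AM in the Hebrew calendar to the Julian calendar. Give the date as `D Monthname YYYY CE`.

29 October 1744 CE

Julian Day Number of the source date = 2358356.
Converting JDN 2358356 to the Julian calendar gives 29 October 1744 CE.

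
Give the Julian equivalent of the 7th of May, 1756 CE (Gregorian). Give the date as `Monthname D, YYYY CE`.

At this point the Julian calendar is 11 days behind the Gregorian.
7 May 1756 Gregorian − 11 days → 26 April 1756 Julian.

April 26, 1756 CE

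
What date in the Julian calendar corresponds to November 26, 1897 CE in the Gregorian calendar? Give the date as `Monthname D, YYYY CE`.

November 14, 1897 CE

At this point the Julian calendar is 12 days behind the Gregorian.
26 November 1897 Gregorian − 12 days → 14 November 1897 Julian.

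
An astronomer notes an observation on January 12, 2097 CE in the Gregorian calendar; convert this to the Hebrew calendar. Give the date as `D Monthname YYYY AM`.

Both dates share Julian Day Number 2486986; in the Hebrew calendar that is 28 Tevet 5857 AM.

28 Tevet 5857 AM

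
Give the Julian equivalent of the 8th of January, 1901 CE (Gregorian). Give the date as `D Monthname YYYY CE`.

At this point the Julian calendar is 13 days behind the Gregorian.
8 January 1901 Gregorian − 13 days → 26 December 1900 Julian.

26 December 1900 CE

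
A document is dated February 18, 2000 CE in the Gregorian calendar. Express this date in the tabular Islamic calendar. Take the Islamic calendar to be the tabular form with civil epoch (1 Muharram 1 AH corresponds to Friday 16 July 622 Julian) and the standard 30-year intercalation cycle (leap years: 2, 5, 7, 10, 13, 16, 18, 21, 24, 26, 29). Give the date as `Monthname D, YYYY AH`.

Both dates share Julian Day Number 2451593; in the tabular Islamic calendar that is 13 Dhu al-Qa'dah 1420 AH.

Dhu al-Qa'dah 13, 1420 AH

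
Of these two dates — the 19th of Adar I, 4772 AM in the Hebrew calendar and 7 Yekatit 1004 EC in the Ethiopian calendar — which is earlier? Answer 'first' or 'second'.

Converting both to JDN: 2090736 vs 2090723; the smaller is the second.

second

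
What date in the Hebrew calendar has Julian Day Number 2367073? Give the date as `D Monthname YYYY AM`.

JDN 2367073 is 21 September 1768 in the Gregorian calendar.
In the Hebrew calendar that day is 10 Tishrei 5529 AM.

10 Tishrei 5529 AM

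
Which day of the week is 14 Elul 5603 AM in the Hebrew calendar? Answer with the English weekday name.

Saturday

Equivalently 9 September 1843 Gregorian, JDN 2394453.
2394453 ≡ 5 (mod 7); counting from Monday = 0 gives Saturday.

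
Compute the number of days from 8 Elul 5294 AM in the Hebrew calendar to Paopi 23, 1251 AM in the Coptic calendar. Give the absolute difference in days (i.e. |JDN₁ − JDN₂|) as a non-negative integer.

62

First date → JDN 2281582; second date → JDN 2281644.
The interval is |2281582 − 2281644| = 62 days.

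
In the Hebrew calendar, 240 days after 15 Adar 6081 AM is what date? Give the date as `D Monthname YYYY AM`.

Counting 240 days forward from JDN 2568862 reaches JDN 2569102, which is 19 Cheshvan 6082 AM.

19 Cheshvan 6082 AM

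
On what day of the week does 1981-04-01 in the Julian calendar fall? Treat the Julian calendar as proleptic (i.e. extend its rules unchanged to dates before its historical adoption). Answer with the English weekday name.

Equivalently 14 April 1981 Gregorian, JDN 2444709.
JDN 2444709 mod 7 = 1, and JDN 0 was a Monday, so this is a Tuesday.

Tuesday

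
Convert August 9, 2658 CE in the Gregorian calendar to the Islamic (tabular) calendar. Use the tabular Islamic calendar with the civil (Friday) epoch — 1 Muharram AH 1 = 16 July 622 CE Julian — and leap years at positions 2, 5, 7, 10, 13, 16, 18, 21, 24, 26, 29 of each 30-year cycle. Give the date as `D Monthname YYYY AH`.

18 Rajab 2099 AH

Both dates share Julian Day Number 2692095; in the tabular Islamic calendar that is 18 Rajab 2099 AH.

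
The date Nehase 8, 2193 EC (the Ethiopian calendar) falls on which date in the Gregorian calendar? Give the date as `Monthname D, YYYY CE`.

August 16, 2201 CE

Both dates share Julian Day Number 2525186; in the Gregorian calendar that is 16 August 2201 CE.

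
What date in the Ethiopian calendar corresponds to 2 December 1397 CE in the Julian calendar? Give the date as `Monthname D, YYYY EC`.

Tahsas 6, 1390 EC

The source date corresponds to 10 December 1397 in the proleptic Gregorian calendar (JDN 2231648).
That day falls on 6 Tahsas 1390 EC in the Ethiopian calendar.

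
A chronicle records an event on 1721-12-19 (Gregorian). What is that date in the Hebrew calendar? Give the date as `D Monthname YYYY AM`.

Both dates share Julian Day Number 2349995; in the Hebrew calendar that is 29 Kislev 5482 AM.

29 Kislev 5482 AM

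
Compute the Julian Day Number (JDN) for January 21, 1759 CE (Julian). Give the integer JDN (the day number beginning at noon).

In the Gregorian calendar the same day is 1 February 1759.
JDN 2400001 is 17 November 1858 CE (Gregorian), MJD 0; the target day is −36448 days from there, so JDN = 2363553.

2363553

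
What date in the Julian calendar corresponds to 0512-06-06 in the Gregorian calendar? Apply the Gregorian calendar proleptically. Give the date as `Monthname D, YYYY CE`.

June 4, 512 CE

At this point the Julian calendar is 2 days behind the Gregorian.
6 June 512 Gregorian − 2 days → 4 June 512 Julian.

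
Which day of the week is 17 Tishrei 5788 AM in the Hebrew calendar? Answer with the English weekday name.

Monday

This is JDN 2461697 (18 October 2027 Gregorian).
JDN 2461697 mod 7 = 0, and JDN 0 was a Monday, so this is a Monday.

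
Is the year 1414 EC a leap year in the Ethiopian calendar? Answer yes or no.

no

1414 mod 4 = 2; in the Ethiopian calendar a year is leap when year mod 4 = 3, so it is a common year.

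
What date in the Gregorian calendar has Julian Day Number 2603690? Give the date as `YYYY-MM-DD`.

2416-07-23

JDN 2451545 is 1 Jan 2000; 2603690 is +152145 days from there.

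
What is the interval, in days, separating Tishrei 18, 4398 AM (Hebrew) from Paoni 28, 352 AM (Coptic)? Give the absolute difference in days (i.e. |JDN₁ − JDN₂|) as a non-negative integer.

477

First date → JDN 1954007; second date → JDN 1953530.
The interval is |1954007 − 1953530| = 477 days.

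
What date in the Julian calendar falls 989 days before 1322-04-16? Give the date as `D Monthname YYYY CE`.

The starting date is JDN 2204024; 2204024 − 989 = 2203035.
JDN 2203035 corresponds to 1 August 1319 CE.

1 August 1319 CE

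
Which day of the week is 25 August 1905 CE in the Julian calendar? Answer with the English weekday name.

Thursday

This is JDN 2417096 (7 September 1905 Gregorian).
2417096 ≡ 3 (mod 7); counting from Monday = 0 gives Thursday.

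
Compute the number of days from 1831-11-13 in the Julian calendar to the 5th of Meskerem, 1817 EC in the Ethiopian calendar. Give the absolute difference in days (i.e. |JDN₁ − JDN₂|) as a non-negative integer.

2628

First date → JDN 2390147; second date → JDN 2387519.
The interval is |2390147 − 2387519| = 2628 days.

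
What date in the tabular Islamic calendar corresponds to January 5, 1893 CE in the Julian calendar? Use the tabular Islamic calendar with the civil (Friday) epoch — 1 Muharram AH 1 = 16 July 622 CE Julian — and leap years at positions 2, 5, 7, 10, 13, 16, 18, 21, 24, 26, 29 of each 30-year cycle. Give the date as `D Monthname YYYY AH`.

28 Jumada al-Thani 1310 AH

Both dates share Julian Day Number 2412481; in the tabular Islamic calendar that is 28 Jumada al-Thani 1310 AH.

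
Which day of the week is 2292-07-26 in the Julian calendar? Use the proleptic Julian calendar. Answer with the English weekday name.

Equivalently 10 August 2292 Gregorian, JDN 2558418.
Since JDN mod 7 = 2 (0 = Monday), the day is Wednesday.

Wednesday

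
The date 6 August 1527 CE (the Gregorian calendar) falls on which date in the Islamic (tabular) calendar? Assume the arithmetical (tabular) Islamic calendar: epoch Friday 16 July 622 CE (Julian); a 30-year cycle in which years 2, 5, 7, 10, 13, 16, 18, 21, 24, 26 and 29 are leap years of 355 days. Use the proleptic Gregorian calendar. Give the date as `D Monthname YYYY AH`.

27 Shawwal 933 AH

Julian Day Number of the source date = 2279002.
Converting JDN 2279002 to the tabular Islamic calendar gives 27 Shawwal 933 AH.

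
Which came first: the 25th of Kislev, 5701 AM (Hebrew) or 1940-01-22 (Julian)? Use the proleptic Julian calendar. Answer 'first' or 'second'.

First date → JDN 2429989; second date → JDN 2429664.
JDN 2429664 < JDN 2429989, so the second date is earlier.

second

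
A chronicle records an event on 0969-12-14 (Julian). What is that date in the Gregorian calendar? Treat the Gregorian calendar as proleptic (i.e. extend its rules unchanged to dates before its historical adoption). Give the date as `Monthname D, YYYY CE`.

December 19, 969 CE

At this point the Julian calendar is 5 days behind the Gregorian.
14 December 969 Julian + 5 days → 19 December 969 Gregorian.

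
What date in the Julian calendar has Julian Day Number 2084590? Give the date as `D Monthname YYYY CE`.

The proleptic Gregorian equivalent of JDN 2084590 is 24 April 995.
In the Julian calendar that day is 19 April 995 CE.

19 April 995 CE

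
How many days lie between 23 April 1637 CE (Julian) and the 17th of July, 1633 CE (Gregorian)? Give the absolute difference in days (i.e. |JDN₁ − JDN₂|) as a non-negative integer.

1386

JDN of the first date = 2319085.
JDN of the second date = 2317699.
|2317699 − 2319085| = 1386.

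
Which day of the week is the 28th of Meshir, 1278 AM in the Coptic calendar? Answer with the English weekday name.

This is JDN 2291631 (4 March 1562 Gregorian).
JDN 2291631 mod 7 = 6, and JDN 0 was a Monday, so this is a Sunday.

Sunday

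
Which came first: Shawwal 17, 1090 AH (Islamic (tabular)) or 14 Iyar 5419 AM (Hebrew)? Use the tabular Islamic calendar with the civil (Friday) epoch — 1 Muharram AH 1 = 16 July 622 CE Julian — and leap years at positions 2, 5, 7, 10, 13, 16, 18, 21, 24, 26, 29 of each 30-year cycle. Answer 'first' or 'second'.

Converting both to JDN: 2334627 vs 2327124; the smaller is the second.

second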